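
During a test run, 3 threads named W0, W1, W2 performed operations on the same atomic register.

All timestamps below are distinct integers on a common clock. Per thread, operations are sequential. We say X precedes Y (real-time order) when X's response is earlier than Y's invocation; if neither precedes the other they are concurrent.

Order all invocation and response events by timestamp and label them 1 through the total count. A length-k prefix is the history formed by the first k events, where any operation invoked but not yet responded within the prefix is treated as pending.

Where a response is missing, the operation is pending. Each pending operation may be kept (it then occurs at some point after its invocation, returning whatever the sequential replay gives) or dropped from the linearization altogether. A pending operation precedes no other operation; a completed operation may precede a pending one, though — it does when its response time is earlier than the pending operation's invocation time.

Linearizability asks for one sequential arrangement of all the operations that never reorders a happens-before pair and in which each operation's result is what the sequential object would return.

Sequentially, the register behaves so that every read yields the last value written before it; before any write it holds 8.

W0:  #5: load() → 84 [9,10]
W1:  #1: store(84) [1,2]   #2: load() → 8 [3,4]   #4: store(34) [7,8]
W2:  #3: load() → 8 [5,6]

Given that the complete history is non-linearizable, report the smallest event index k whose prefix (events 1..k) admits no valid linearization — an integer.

events 1..3 are linearizable; a witness order is #1:
after step 1 (#1 store(84)): value 84
include event 4 — #2 responding at 4 — and every candidate order breaks
e.g. #1, #2: illegal at step 2, since #2 load() → 8 cannot apply there

4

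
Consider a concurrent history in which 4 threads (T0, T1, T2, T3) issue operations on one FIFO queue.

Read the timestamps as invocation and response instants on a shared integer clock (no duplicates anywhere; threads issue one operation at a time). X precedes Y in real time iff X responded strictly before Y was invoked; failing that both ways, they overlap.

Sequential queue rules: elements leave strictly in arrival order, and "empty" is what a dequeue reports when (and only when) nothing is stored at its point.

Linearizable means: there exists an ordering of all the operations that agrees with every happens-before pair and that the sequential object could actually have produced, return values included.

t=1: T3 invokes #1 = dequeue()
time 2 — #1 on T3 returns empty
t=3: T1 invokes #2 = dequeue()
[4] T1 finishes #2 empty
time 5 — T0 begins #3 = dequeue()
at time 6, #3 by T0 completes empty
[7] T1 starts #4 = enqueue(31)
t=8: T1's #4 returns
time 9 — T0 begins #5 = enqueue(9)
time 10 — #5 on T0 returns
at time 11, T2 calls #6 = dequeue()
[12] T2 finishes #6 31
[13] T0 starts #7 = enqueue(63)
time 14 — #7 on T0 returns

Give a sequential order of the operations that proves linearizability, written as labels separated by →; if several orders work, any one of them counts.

#1 → #2 → #3 → #4 → #5 → #6 → #7

1. #1 dequeue() → empty, leaving queue <>
2. #2 dequeue() → empty, leaving queue <>
3. #3 dequeue() → empty, leaving queue <>
4. #4 enqueue(31), leaving queue <31>
5. #5 enqueue(9), leaving queue <31,9>
6. #6 dequeue() → 31, leaving queue <9>
7. #7 enqueue(63), leaving queue <9,63>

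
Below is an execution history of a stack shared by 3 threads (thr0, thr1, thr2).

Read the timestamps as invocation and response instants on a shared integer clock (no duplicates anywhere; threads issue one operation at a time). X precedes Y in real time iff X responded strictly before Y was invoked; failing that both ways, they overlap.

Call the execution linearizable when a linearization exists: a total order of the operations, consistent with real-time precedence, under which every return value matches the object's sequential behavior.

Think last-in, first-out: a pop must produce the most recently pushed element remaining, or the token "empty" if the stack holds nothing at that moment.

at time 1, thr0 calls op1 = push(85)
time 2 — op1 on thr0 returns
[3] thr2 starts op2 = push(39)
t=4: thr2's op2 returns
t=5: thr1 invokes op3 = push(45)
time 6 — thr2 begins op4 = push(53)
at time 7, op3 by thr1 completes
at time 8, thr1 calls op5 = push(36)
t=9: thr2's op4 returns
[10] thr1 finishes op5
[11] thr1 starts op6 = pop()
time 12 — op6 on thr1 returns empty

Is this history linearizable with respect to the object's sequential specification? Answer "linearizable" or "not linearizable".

cut after 11 events: linearizable; cut after 12 events (op6 responds, time 12): not linearizable
3 orders of the 6 completed stack ops respect real time; none is legal
sample order op1, op2, op3, op4, op5, op6 stalls at step 6 — op6 pop() → empty has no legal effect
sample order op1, op2, op3, op5, op4, op6 stalls at step 6 — op6 pop() → empty has no legal effect

not linearizable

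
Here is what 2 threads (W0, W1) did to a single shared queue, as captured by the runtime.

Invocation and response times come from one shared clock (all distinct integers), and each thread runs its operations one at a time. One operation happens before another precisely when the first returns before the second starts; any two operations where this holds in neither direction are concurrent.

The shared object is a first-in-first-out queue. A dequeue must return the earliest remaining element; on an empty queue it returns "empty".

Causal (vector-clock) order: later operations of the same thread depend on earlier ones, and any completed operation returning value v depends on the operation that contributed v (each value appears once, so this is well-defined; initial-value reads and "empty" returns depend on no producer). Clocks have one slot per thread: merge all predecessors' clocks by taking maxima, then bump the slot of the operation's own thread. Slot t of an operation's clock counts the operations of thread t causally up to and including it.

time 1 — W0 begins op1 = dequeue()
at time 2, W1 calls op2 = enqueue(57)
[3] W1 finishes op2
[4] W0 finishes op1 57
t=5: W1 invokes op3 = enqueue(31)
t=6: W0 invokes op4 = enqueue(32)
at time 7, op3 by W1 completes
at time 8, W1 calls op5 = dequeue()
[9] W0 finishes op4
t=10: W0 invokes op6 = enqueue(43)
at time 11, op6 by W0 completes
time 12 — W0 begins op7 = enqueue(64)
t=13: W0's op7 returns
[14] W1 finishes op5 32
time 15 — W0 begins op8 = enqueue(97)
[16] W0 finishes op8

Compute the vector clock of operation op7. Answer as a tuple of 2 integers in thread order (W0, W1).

VC(op2, invoked at 2): no causal predecessors; +1 on W1 → (0, 1)
invoked at 5, op3 merges VC(op2)=(0, 1) and bumps W1's slot → (0, 2)
invoked at 1, op1 merges VC(op2)=(0, 1) and bumps W0's slot → (1, 1)
invoked at 6, op4 merges VC(op1)=(1, 1) and bumps W0's slot → (2, 1)
invoked at 10, op6 merges VC(op4)=(2, 1) and bumps W0's slot → (3, 1)
invoked at 8, op5 merges VC(op3)=(0, 2), VC(op4)=(2, 1) and bumps W1's slot → (2, 3)
invoked at 12, op7 merges VC(op6)=(3, 1) and bumps W0's slot → (4, 1)
invoked at 15, op8 merges VC(op7)=(4, 1) and bumps W0's slot → (5, 1)
target: VC(op7) = (4, 1)

(4, 1)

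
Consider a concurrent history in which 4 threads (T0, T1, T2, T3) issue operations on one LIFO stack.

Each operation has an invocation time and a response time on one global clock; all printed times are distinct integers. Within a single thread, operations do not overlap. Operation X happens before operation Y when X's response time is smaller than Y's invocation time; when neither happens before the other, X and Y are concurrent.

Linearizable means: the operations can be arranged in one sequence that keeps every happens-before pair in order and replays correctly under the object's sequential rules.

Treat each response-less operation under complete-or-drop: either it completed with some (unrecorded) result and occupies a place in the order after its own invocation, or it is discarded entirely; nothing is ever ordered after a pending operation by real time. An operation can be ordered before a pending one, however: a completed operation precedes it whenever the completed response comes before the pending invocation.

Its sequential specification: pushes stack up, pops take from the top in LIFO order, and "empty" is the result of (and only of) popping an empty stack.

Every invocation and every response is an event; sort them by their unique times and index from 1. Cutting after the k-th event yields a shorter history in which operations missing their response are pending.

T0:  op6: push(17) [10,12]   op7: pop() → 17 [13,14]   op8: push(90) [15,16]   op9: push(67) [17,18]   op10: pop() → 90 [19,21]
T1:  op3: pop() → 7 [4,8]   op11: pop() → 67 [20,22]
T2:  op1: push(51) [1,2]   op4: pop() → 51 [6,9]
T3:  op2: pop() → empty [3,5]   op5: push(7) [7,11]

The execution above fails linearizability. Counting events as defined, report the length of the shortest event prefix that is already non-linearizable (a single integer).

events 1..7 are linearizable, e.g. via op1, op3, op2:
step 1: op1 push(51) — stack <51>
step 2: op3 pop() (pending, included) — stack <>
step 3: op2 pop() → empty — stack <>
event 8 — op3's response, time 8 — after it, nothing linearizes
completion choices over the 2 pending operations (op4, op5) were checked; none helps
for example op1, op2, op3 (pending dropped) fails at step 2: op2 pop() → empty is not legal there
for example op1, op3, op2 (pending dropped) fails at step 2: op3 pop() → 7 is not legal there

8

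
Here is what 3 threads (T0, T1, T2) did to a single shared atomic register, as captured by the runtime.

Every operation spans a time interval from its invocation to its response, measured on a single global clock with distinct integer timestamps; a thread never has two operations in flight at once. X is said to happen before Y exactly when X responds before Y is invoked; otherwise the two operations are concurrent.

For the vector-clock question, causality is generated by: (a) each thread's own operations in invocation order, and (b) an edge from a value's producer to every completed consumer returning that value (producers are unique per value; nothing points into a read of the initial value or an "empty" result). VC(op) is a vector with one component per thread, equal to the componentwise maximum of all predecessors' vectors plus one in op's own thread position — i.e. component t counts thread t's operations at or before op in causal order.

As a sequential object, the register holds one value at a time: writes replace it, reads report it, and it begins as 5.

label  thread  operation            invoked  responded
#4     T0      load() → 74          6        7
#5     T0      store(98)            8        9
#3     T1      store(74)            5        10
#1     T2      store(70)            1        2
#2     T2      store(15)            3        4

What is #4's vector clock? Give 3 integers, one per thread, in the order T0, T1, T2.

root op #1, invoked 1: fresh clock plus T2's own tick → (0, 0, 1)
root op #3, invoked 5: fresh clock plus T1's own tick → (0, 1, 0)
invoked at 3, #2 merges VC(#1)=(0, 0, 1) and bumps T2's slot → (0, 0, 2)
invoked at 6, #4 merges VC(#3)=(0, 1, 0) and bumps T0's slot → (1, 1, 0)
invoked at 8, #5 merges VC(#4)=(1, 1, 0) and bumps T0's slot → (2, 1, 0)
target: VC(#4) = (1, 1, 0)

(1, 1, 0)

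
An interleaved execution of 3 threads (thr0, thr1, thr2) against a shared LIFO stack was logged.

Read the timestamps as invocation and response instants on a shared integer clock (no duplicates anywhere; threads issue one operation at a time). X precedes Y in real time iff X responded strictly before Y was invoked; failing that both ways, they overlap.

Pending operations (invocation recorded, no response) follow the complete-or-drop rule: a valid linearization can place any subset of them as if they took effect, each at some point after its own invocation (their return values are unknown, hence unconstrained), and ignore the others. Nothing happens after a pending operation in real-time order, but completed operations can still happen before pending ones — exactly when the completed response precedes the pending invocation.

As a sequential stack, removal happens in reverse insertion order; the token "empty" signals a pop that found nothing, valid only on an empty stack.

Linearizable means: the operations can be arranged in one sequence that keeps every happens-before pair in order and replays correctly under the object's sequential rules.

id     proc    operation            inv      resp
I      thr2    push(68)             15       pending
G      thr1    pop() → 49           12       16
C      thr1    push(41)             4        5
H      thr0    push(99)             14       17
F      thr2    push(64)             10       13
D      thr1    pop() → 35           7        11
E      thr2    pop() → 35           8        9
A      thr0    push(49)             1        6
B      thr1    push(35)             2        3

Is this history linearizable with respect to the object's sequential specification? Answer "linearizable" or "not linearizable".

already the first 11 events (up to D's response at time 11) admit no linearization; the first 10 still do
real-time-consistent orders of the 5 completed operations: 6 — all fail the LIFO stack replay
no escape via the 1 pending operation (F): every completion choice fails
one such order, A, B, C, D, E (pending dropped), breaks at step 4 where D pop() → 35 is illegal
one such order, A, B, C, E, D (pending dropped), breaks at step 4 where E pop() → 35 is illegal

not linearizable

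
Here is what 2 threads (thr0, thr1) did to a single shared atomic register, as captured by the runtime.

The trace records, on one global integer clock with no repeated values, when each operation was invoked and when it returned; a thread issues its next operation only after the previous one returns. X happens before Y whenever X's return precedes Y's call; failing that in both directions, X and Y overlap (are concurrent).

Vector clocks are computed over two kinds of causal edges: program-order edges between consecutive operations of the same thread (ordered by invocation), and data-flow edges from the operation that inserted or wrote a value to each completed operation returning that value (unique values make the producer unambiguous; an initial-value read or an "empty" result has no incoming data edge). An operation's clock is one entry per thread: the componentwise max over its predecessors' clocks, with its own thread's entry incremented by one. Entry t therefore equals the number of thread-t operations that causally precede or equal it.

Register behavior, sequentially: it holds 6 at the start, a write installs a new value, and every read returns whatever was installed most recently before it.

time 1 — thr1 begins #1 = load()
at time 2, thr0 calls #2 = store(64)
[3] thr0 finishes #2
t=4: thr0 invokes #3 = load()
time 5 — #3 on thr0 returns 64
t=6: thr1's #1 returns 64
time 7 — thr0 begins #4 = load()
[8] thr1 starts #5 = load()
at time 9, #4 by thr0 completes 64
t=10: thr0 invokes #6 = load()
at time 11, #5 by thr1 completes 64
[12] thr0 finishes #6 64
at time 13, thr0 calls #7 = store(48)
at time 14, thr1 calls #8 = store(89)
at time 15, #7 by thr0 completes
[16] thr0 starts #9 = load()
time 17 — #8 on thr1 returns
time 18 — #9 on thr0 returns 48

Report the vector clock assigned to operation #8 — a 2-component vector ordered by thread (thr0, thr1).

root op #2, invoked 2: fresh clock plus thr0's own tick → (1, 0)
from VC(#2)=(1, 0), #1 (invoked 1) maxes components and bumps thr1 → (1, 1)
from VC(#2)=(1, 0), #3 (invoked 4) maxes components and bumps thr0 → (2, 0)
from VC(#1)=(1, 1), VC(#2)=(1, 0), #5 (invoked 8) maxes components and bumps thr1 → (1, 2)
from VC(#2)=(1, 0), VC(#3)=(2, 0), #4 (invoked 7) maxes components and bumps thr0 → (3, 0)
from VC(#5)=(1, 2), #8 (invoked 14) maxes components and bumps thr1 → (1, 3)
from VC(#2)=(1, 0), VC(#4)=(3, 0), #6 (invoked 10) maxes components and bumps thr0 → (4, 0)
from VC(#6)=(4, 0), #7 (invoked 13) maxes components and bumps thr0 → (5, 0)
from VC(#7)=(5, 0), #9 (invoked 16) maxes components and bumps thr0 → (6, 0)
target: VC(#8) = (1, 3)

(1, 3)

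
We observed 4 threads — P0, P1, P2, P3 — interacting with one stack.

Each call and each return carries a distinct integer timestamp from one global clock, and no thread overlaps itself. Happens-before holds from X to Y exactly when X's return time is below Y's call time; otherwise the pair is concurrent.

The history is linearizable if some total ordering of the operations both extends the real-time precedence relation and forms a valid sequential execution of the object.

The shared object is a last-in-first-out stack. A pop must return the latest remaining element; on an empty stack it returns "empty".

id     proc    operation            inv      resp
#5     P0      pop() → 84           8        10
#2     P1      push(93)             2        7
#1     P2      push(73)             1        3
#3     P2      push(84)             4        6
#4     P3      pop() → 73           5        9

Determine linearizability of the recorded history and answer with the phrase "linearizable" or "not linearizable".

one valid linearization: #1, #4, #2, #3, #5
after step 1 (#1 push(73)): stack <73>
after step 2 (#4 pop() → 73): stack <>
after step 3 (#2 push(93)): stack <93>
after step 4 (#3 push(84)): stack <93,84>
after step 5 (#5 pop() → 84): stack <93>

linearizable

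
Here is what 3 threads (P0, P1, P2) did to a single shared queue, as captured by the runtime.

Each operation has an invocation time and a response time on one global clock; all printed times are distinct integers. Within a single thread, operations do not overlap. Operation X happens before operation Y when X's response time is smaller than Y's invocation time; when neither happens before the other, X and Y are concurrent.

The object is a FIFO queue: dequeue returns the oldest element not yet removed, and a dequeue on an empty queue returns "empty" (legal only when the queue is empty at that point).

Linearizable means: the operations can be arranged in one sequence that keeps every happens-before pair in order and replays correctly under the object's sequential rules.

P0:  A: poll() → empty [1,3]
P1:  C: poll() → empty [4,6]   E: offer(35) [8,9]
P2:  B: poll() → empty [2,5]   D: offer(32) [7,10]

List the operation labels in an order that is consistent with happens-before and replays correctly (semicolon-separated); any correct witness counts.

A; B; C; D; E

after step 1 (A poll() → empty): queue <>
after step 2 (B poll() → empty): queue <>
after step 3 (C poll() → empty): queue <>
after step 4 (D offer(32)): queue <32>
after step 5 (E offer(35)): queue <32,35>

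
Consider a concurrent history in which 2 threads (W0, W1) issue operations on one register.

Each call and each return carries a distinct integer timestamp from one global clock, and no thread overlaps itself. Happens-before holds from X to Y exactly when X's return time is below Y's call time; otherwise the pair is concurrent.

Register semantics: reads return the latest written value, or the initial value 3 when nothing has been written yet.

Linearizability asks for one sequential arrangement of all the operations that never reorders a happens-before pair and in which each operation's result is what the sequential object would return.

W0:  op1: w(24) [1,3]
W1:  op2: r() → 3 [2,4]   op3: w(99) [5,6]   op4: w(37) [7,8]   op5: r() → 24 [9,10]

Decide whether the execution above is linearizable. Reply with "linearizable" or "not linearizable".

through event 9 a valid linearization exists; event 10 (op5 responding at time 10) ends that
no legal order exists: 2 real-time-consistent candidates over 5 completed register operations, all rejected
for example op1, op2, op3, op4, op5 fails at step 2: op2 r() → 3 is not legal there
for example op2, op1, op3, op4, op5 fails at step 5: op5 r() → 24 is not legal there

not linearizable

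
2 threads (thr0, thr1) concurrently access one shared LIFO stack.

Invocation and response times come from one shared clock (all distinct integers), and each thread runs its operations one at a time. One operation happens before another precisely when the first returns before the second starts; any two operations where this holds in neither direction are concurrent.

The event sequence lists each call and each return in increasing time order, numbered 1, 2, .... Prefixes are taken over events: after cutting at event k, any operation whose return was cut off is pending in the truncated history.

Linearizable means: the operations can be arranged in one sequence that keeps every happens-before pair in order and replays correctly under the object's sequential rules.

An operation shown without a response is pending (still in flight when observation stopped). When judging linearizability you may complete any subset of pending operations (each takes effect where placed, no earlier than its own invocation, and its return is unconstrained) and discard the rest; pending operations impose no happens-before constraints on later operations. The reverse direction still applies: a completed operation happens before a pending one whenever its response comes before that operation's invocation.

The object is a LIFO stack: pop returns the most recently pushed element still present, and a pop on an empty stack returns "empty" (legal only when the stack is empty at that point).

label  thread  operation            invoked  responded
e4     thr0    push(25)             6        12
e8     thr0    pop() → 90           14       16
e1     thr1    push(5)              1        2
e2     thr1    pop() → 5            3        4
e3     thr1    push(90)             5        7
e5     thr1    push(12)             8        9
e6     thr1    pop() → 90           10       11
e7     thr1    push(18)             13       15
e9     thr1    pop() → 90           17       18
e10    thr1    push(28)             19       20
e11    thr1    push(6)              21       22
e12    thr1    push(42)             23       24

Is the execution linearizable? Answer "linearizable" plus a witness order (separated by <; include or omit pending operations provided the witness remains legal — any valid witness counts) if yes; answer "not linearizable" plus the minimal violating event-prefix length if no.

through event 10 a valid linearization exists; event 11 (e6 responding at time 11) ends that
the completed operations (5 total) allow one real-time order; the LIFO stack replay rejects it
completion choices over the 1 pending operation (e4) were checked; none helps
one such order, e1, e2, e3, e5, e6 (pending dropped), breaks at step 5 where e6 pop() → 90 is illegal

not linearizable — minimal violating prefix: 11 events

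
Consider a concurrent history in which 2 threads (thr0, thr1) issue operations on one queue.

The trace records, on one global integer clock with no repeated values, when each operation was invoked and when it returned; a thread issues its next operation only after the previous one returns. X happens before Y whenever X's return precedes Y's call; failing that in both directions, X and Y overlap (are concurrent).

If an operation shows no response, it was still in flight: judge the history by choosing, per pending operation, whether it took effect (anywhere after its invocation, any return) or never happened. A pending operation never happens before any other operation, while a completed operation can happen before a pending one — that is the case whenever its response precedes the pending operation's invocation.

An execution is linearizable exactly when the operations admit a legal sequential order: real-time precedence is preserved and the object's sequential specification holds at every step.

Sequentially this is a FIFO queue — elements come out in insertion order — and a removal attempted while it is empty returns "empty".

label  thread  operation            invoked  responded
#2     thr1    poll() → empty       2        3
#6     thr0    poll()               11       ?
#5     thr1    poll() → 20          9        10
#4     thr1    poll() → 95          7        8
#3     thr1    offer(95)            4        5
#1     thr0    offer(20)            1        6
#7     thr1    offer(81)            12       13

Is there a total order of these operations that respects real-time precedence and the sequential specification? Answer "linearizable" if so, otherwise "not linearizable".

linearizable

witness order: #2, #3, #1, #4, #5, #6, #7
after step 1 (#2 poll() → empty): queue <>
after step 2 (#3 offer(95)): queue <95>
after step 3 (#1 offer(20)): queue <95,20>
after step 4 (#4 poll() → 95): queue <20>
after step 5 (#5 poll() → 20): queue <>
after step 6 (#6 poll() (pending, included)): queue <>
after step 7 (#7 offer(81)): queue <81>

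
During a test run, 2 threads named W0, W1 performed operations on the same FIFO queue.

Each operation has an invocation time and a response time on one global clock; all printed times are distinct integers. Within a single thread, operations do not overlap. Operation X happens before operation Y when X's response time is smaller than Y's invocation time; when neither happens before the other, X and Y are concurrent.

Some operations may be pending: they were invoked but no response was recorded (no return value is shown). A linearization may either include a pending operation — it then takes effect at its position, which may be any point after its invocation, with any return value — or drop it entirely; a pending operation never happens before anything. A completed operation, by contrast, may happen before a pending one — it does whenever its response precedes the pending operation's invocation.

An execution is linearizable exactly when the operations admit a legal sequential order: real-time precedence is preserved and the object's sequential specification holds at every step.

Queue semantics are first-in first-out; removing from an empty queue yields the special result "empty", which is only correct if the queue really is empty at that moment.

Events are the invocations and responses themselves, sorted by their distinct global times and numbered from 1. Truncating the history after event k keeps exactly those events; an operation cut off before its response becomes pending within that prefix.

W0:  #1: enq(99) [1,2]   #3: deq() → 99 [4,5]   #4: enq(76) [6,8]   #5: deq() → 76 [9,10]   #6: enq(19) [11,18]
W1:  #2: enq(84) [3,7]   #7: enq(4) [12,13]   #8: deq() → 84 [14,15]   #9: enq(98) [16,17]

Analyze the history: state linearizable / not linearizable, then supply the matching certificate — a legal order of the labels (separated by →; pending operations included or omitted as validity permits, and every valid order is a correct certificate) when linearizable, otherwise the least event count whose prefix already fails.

linearizable — witness: #1 → #3 → #4 → #2 → #5 → #6 → #7 → #8 → #9

1. #1 enq(99), leaving queue <99>
2. #3 deq() → 99, leaving queue <>
3. #4 enq(76), leaving queue <76>
4. #2 enq(84), leaving queue <76,84>
5. #5 deq() → 76, leaving queue <84>
6. #6 enq(19), leaving queue <84,19>
7. #7 enq(4), leaving queue <84,19,4>
8. #8 deq() → 84, leaving queue <19,4>
9. #9 enq(98), leaving queue <19,4,98>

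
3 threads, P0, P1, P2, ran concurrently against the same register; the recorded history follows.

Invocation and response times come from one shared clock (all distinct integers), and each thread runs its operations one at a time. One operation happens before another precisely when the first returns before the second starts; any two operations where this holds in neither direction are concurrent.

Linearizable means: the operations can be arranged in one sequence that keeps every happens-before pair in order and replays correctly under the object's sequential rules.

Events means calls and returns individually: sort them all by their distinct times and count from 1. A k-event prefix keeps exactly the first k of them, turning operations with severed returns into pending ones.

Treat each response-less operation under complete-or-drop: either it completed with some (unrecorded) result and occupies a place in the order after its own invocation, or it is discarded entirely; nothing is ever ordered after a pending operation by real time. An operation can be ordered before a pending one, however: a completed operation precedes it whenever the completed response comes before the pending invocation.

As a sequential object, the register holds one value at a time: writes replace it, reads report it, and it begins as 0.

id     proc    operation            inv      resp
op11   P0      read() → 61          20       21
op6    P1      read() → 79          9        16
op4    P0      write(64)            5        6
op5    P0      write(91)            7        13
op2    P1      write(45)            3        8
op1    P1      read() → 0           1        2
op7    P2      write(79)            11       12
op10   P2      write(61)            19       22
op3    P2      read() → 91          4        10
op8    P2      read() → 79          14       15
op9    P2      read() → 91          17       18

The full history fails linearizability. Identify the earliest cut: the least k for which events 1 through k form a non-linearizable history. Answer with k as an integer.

events 1..17 are still linearizable — one witness is op1, op2, op4, op5, op3, op7, op6, op8:
step 1: op1 read() → 0 — value 0
step 2: op2 write(45) — value 45
step 3: op4 write(64) — value 64
step 4: op5 write(91) — value 91
step 5: op3 read() → 91 — value 91
step 6: op7 write(79) — value 79
step 7: op6 read() → 79 — value 79
step 8: op8 read() → 79 — value 79
include event 18 — op9 responding at 18 — and every candidate order breaks
for example op1, op2, op3, op4, op5, op6, op7, op8, op9 fails at step 3: op3 read() → 91 is not legal there
for example op1, op2, op3, op4, op5, op7, op6, op8, op9 fails at step 3: op3 read() → 91 is not legal there

18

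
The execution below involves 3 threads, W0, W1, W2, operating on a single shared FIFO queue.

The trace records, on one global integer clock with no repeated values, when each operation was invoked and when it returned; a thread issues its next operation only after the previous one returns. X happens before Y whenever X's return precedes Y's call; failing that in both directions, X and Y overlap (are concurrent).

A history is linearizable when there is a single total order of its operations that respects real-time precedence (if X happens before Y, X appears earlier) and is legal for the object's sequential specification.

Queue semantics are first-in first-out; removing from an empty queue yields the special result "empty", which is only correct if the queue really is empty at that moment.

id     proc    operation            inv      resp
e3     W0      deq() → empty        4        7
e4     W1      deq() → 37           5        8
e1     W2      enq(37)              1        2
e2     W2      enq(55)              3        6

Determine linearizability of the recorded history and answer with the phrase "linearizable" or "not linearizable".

a witness: e1, e4, e3, e2
after step 1 (e1 enq(37)): queue <37>
after step 2 (e4 deq() → 37): queue <>
after step 3 (e3 deq() → empty): queue <>
after step 4 (e2 enq(55)): queue <55>

linearizable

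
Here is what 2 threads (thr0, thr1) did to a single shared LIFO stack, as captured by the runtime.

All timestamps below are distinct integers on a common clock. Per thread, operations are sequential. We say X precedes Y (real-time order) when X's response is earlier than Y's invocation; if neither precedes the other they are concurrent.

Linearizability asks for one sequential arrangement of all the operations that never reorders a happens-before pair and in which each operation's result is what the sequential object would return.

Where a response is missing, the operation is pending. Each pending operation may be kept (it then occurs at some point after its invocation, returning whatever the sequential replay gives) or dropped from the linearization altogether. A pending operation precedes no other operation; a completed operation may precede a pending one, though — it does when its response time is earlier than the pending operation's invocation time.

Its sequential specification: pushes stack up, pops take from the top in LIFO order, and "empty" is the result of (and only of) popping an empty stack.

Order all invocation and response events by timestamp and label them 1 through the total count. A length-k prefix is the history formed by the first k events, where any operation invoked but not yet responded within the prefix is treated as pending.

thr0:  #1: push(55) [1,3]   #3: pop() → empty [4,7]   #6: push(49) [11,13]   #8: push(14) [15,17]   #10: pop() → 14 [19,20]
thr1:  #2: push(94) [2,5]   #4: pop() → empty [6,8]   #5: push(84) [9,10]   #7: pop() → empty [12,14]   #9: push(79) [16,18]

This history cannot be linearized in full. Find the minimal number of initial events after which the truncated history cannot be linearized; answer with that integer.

7

one valid order for events 1..6 is #1, #2:
step 1: #1 push(55) — stack <55>
step 2: #2 push(94) — stack <55,94>
adding event 7 (#3 responds at 7) leaves no legal real-time order
include/drop combinations of the 1 pending operation (#4) were all tried; none helps
e.g. #1, #2, #3 (pending dropped): illegal at step 3, since #3 pop() → empty cannot apply there
e.g. #1, #3, #2 (pending dropped): illegal at step 2, since #3 pop() → empty cannot apply there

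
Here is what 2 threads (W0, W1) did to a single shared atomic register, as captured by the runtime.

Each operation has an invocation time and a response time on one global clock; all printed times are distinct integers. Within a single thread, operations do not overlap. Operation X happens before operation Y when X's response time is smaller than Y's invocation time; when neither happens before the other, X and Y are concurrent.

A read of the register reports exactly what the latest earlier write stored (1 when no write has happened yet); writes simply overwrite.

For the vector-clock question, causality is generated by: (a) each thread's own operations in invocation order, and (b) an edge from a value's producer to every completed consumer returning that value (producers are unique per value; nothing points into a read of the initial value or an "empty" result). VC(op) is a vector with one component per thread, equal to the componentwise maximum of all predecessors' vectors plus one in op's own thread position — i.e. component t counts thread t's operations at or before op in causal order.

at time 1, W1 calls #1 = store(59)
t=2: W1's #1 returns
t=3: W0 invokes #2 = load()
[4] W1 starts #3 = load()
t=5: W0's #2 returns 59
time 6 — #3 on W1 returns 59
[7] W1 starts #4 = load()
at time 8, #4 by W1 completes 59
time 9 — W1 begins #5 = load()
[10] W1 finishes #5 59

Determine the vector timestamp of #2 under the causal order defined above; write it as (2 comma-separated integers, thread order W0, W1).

VC(#1, invoked at 1): no causal predecessors; +1 on W1 → (0, 1)
VC(#3, invoked at 4): max of VC(#1)=(0, 1), then +1 on thread W1 → (0, 2)
VC(#2, invoked at 3): max of VC(#1)=(0, 1), then +1 on thread W0 → (1, 1)
VC(#4, invoked at 7): max of VC(#1)=(0, 1), VC(#3)=(0, 2), then +1 on thread W1 → (0, 3)
VC(#5, invoked at 9): max of VC(#1)=(0, 1), VC(#4)=(0, 3), then +1 on thread W1 → (0, 4)
target: VC(#2) = (1, 1)

(1, 1)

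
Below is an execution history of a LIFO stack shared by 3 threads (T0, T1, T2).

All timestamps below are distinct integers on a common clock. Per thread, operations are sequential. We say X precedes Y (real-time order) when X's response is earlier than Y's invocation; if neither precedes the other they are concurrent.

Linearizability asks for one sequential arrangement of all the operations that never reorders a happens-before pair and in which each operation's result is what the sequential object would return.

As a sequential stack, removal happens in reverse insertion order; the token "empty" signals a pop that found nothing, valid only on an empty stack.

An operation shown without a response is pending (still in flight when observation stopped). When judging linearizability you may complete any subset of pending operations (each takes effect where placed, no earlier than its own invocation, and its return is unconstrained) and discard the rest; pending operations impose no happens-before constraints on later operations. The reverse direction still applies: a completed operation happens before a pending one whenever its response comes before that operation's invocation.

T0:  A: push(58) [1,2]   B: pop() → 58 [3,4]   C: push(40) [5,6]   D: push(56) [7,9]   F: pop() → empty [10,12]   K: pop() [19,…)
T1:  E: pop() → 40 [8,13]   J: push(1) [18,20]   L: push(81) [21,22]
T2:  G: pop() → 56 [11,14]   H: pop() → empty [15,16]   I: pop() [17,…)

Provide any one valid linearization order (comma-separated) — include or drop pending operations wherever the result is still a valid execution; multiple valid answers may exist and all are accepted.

A, B, C, D, G, E, F, H, I, J, K, L

1. A push(58), leaving stack <58>
2. B pop() → 58, leaving stack <>
3. C push(40), leaving stack <40>
4. D push(56), leaving stack <40,56>
5. G pop() → 56, leaving stack <40>
6. E pop() → 40, leaving stack <>
7. F pop() → empty, leaving stack <>
8. H pop() → empty, leaving stack <>
9. I pop() (pending, included), leaving stack <>
10. J push(1), leaving stack <1>
11. K pop() (pending, included), leaving stack <>
12. L push(81), leaving stack <81>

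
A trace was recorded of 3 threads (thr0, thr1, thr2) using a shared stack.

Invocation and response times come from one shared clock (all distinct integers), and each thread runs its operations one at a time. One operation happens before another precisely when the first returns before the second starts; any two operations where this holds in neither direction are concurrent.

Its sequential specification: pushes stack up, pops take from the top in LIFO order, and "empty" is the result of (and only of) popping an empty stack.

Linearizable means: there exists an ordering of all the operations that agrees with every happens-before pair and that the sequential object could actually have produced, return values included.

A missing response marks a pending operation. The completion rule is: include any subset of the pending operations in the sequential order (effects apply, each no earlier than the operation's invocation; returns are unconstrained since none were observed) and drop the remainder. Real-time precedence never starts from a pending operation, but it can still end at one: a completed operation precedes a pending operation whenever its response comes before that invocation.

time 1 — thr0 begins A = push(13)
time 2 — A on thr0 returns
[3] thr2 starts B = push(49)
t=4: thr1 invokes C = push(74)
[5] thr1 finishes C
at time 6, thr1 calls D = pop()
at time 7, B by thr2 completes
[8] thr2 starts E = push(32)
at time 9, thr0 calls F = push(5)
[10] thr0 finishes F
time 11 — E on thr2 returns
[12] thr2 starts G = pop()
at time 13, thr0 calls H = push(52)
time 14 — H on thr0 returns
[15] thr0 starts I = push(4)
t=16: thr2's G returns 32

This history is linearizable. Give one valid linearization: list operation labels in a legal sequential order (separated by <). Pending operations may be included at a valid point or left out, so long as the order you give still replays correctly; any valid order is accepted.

A < B < C < D < F < E < G < H

step 1: A push(13) — stack <13>
step 2: B push(49) — stack <13,49>
step 3: C push(74) — stack <13,49,74>
step 4: D pop() (pending, included) — stack <13,49>
step 5: F push(5) — stack <13,49,5>
step 6: E push(32) — stack <13,49,5,32>
step 7: G pop() → 32 — stack <13,49,5>
step 8: H push(52) — stack <13,49,5,52>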